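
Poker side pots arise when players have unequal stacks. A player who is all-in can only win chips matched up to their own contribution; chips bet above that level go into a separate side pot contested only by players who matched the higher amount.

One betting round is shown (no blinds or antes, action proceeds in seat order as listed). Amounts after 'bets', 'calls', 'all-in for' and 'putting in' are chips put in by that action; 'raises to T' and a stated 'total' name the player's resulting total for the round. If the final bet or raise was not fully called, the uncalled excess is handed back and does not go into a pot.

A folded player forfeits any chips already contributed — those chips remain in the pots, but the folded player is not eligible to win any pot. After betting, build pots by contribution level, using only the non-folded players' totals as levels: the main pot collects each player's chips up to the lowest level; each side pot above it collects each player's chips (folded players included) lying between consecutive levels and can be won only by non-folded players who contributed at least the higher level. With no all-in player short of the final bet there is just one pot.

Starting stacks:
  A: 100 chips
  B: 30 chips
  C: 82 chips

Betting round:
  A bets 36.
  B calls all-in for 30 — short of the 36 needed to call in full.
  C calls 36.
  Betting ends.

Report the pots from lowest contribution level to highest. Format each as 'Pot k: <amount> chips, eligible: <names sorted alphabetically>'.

Contributions: A=36, B=30, C=36
Pot levels (distinct totals of non-folded players): 30, 36
Layer 1-30: 30 each from A, B, C = 30*3 = 90 chips; eligible A, B, C
Layer 31-36: 6 each from A, C = 6*2 = 12 chips; eligible A, C

Pot 1: 90 chips, eligible: A, B, C
Pot 2: 12 chips, eligible: A, C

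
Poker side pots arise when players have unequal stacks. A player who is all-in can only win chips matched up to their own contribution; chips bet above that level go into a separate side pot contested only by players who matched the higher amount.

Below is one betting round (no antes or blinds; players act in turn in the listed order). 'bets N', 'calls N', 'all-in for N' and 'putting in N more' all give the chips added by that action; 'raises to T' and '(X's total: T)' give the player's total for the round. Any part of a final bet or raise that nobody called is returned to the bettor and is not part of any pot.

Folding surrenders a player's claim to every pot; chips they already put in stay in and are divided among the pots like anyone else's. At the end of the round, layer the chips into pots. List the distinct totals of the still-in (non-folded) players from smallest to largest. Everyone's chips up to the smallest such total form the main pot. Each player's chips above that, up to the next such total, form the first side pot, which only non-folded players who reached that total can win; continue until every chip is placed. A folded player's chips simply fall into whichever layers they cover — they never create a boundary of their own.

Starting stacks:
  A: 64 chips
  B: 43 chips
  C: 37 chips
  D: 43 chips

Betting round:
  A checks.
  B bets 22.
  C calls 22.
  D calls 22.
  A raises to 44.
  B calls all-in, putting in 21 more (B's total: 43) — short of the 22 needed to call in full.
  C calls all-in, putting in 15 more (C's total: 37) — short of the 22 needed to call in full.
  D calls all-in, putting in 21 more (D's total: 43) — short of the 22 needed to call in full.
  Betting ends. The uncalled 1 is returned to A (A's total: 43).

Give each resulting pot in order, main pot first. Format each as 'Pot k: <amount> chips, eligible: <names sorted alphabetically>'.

Contributions (after 1 returned to A): A=43, B=43, C=37, D=43
Pot levels (distinct totals of non-folded players): 37, 43
Layer 1-37: 37 each from A, B, C, D = 37*4 = 148 chips; eligible A, B, C, D
Layer 38-43: 6 each from A, B, D = 6*3 = 18 chips; eligible A, B, D

Pot 1: 148 chips, eligible: A, B, C, D
Pot 2: 18 chips, eligible: A, B, D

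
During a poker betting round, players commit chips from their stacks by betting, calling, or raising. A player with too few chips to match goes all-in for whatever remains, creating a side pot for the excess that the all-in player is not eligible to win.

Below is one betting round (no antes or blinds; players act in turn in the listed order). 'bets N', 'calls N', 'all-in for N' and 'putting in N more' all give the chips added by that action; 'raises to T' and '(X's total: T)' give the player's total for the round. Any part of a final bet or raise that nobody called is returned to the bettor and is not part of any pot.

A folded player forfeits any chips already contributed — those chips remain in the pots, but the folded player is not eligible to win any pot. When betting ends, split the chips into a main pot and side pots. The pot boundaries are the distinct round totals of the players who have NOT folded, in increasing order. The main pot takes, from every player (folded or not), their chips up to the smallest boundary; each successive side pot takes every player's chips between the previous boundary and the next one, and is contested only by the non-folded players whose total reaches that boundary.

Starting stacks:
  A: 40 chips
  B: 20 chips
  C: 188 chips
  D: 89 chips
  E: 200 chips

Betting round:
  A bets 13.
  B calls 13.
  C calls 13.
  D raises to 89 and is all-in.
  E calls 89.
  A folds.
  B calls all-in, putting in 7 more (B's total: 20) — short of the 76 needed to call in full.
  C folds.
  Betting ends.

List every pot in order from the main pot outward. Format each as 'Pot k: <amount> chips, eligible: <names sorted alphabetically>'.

Contributions: A=13, B=20, C=13, D=89, E=89
Folded: A, C
Pot levels (distinct totals of non-folded players): 20, 89
Layer 1-20: A 13 + B 20 + C 13 + D 20 + E 20 = 86 chips; eligible B, D, E
Layer 21-89: 69 each from D, E = 69*2 = 138 chips; eligible D, E

Pot 1: 86 chips, eligible: B, D, E
Pot 2: 138 chips, eligible: D, E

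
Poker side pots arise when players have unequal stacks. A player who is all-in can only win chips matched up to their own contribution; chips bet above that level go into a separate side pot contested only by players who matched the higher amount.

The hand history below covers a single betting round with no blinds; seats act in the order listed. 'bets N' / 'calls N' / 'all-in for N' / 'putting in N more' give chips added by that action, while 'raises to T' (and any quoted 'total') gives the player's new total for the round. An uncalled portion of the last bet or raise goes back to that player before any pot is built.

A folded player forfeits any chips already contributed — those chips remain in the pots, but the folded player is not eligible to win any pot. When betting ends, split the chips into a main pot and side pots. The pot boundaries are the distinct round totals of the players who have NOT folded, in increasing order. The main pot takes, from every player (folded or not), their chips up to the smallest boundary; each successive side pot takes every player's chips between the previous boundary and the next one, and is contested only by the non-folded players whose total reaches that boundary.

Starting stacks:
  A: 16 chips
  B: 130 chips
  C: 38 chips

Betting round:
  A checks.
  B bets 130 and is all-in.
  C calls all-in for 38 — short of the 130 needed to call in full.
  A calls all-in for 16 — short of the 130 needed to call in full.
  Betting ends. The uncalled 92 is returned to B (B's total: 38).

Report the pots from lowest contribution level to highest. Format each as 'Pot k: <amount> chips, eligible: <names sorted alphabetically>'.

Contributions (after 92 returned to B): A=16, B=38, C=38
Pot levels (distinct totals of non-folded players): 16, 38
Layer 1-16: 16 each from A, B, C = 16*3 = 48 chips; eligible A, B, C
Layer 17-38: 22 each from B, C = 22*2 = 44 chips; eligible B, C

Pot 1: 48 chips, eligible: A, B, C
Pot 2: 44 chips, eligible: B, C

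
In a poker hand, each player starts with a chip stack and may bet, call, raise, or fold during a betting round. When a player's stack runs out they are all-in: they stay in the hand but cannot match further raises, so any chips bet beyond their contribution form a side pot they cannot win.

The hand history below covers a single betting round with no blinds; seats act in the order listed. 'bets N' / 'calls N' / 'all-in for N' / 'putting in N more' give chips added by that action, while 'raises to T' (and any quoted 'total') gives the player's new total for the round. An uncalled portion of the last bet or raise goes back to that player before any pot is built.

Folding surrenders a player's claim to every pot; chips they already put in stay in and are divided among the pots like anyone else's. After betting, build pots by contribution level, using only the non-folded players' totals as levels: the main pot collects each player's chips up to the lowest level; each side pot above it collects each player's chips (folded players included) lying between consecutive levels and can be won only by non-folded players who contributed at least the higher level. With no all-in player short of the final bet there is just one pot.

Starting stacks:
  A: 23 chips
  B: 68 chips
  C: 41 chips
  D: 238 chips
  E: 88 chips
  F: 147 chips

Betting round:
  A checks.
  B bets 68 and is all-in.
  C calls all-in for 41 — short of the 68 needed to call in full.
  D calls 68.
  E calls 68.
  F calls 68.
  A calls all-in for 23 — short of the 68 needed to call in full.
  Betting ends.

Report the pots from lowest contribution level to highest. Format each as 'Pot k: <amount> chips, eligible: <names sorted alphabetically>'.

Contributions: A=23, B=68, C=41, D=68, E=68, F=68
Pot levels (distinct totals of non-folded players): 23, 41, 68
Layer 1-23: 23 each from A, B, C, D, E, F = 23*6 = 138 chips; eligible A, B, C, D, E, F
Layer 24-41: 18 each from B, C, D, E, F = 18*5 = 90 chips; eligible B, C, D, E, F
Layer 42-68: 27 each from B, D, E, F = 27*4 = 108 chips; eligible B, D, E, F

Pot 1: 138 chips, eligible: A, B, C, D, E, F
Pot 2: 90 chips, eligible: B, C, D, E, F
Pot 3: 108 chips, eligible: B, D, E, F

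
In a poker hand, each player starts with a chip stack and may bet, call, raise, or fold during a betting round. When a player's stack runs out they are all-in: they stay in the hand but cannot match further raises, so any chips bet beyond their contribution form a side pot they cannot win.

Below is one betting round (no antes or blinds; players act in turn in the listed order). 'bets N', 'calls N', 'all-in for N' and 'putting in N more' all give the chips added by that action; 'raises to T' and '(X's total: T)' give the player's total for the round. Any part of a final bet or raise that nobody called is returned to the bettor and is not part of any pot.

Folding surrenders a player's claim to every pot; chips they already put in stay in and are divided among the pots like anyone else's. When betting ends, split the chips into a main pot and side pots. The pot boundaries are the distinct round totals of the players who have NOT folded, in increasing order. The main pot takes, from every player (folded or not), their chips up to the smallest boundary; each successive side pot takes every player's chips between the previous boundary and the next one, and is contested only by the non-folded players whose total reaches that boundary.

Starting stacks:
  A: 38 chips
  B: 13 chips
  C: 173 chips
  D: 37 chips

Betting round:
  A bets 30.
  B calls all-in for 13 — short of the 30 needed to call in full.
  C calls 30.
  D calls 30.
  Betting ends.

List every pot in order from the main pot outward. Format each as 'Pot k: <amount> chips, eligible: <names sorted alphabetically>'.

Contributions: A=30, B=13, C=30, D=30
Pot levels (distinct totals of non-folded players): 13, 30
Layer 1-13: 13 each from A, B, C, D = 13*4 = 52 chips; eligible A, B, C, D
Layer 14-30: 17 each from A, C, D = 17*3 = 51 chips; eligible A, C, D

Pot 1: 52 chips, eligible: A, B, C, D
Pot 2: 51 chips, eligible: A, C, D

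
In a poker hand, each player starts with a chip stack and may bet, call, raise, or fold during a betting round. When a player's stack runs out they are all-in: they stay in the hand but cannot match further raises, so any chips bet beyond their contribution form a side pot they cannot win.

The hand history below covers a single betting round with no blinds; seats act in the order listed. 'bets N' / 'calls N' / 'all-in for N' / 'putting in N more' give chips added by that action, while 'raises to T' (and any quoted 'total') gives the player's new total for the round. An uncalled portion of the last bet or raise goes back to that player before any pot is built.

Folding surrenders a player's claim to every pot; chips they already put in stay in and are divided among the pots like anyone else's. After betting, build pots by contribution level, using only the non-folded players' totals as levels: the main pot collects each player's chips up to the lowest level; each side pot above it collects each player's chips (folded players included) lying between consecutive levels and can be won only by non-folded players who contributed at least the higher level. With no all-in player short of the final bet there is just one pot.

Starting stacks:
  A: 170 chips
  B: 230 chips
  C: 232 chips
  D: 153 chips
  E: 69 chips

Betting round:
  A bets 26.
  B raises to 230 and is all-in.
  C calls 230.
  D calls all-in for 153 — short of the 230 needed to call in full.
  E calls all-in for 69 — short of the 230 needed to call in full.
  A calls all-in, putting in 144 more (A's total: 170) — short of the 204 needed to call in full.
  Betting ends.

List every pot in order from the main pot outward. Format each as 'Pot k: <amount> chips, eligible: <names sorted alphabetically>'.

Contributions: A=170, B=230, C=230, D=153, E=69
Pot levels (distinct totals of non-folded players): 69, 153, 170, 230
Layer 1-69: 69 each from A, B, C, D, E = 69*5 = 345 chips; eligible A, B, C, D, E
Layer 70-153: 84 each from A, B, C, D = 84*4 = 336 chips; eligible A, B, C, D
Layer 154-170: 17 each from A, B, C = 17*3 = 51 chips; eligible A, B, C
Layer 171-230: 60 each from B, C = 60*2 = 120 chips; eligible B, C

Pot 1: 345 chips, eligible: A, B, C, D, E
Pot 2: 336 chips, eligible: A, B, C, D
Pot 3: 51 chips, eligible: A, B, C
Pot 4: 120 chips, eligible: B, C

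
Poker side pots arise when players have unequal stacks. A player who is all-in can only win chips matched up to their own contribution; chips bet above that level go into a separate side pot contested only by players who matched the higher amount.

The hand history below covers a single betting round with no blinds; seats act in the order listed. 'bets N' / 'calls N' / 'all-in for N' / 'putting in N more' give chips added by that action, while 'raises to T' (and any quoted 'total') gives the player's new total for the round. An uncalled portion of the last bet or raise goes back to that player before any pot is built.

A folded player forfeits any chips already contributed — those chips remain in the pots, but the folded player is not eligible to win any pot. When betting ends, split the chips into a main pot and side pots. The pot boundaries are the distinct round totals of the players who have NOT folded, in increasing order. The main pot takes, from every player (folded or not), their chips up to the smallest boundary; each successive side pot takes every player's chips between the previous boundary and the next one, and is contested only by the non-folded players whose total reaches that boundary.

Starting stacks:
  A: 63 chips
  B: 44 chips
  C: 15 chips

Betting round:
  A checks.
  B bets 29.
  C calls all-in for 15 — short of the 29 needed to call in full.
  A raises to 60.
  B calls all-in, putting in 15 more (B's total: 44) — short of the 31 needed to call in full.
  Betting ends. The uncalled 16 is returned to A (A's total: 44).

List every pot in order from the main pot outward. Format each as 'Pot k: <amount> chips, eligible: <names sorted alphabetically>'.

Pot 1: 45 chips, eligible: A, B, C
Pot 2: 58 chips, eligible: A, B

Derivation:
Contributions (after 16 returned to A): A=44, B=44, C=15
Pot levels (distinct totals of non-folded players): 15, 44
Layer 1-15: 15 each from A, B, C = 15*3 = 45 chips; eligible A, B, C
Layer 16-44: 29 each from A, B = 29*2 = 58 chips; eligible A, B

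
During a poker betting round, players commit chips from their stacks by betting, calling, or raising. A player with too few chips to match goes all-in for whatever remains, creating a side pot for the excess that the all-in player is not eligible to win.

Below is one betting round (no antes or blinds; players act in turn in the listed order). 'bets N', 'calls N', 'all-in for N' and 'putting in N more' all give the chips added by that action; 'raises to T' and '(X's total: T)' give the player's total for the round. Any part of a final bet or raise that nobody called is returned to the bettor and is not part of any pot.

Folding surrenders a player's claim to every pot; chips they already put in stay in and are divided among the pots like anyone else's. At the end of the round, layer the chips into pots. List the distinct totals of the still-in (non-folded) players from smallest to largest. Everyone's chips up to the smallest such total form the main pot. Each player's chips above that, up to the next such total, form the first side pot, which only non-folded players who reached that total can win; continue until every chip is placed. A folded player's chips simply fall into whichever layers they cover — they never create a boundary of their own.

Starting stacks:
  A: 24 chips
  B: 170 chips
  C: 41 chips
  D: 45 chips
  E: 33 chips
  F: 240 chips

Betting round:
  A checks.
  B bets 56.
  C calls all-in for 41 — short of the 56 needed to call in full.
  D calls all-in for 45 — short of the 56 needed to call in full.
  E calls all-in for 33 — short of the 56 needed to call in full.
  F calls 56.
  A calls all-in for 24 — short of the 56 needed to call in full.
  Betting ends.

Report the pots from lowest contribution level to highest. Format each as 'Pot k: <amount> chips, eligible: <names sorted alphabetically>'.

Pot 1: 144 chips, eligible: A, B, C, D, E, F
Pot 2: 45 chips, eligible: B, C, D, E, F
Pot 3: 32 chips, eligible: B, C, D, F
Pot 4: 12 chips, eligible: B, D, F
Pot 5: 22 chips, eligible: B, F

Derivation:
Contributions: A=24, B=56, C=41, D=45, E=33, F=56
Pot levels (distinct totals of non-folded players): 24, 33, 41, 45, 56
Layer 1-24: 24 each from A, B, C, D, E, F = 24*6 = 144 chips; eligible A, B, C, D, E, F
Layer 25-33: 9 each from B, C, D, E, F = 9*5 = 45 chips; eligible B, C, D, E, F
Layer 34-41: 8 each from B, C, D, F = 8*4 = 32 chips; eligible B, C, D, F
Layer 42-45: 4 each from B, D, F = 4*3 = 12 chips; eligible B, D, F
Layer 46-56: 11 each from B, F = 11*2 = 22 chips; eligible B, F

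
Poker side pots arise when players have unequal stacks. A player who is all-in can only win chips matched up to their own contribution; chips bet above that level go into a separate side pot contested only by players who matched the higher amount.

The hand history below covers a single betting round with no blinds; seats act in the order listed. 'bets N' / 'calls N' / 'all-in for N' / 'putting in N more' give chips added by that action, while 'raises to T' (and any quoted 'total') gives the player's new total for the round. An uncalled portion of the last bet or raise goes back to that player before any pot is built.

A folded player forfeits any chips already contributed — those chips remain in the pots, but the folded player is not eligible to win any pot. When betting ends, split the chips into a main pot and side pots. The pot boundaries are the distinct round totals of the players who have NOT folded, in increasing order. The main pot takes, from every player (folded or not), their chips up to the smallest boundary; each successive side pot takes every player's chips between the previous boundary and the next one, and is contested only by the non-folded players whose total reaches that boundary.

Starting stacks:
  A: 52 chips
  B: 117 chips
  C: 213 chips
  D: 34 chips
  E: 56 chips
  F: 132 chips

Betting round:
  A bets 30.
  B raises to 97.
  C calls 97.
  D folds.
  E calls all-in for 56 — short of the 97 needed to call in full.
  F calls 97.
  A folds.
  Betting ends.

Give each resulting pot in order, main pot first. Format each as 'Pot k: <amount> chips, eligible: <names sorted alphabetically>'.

Pot 1: 254 chips, eligible: B, C, E, F
Pot 2: 123 chips, eligible: B, C, F

Derivation:
Contributions: A=30, B=97, C=97, E=56, F=97
Folded: A, D
Pot levels (distinct totals of non-folded players): 56, 97
Layer 1-56: A 30 + B 56 + C 56 + E 56 + F 56 = 254 chips; eligible B, C, E, F
Layer 57-97: 41 each from B, C, F = 41*3 = 123 chips; eligible B, C, F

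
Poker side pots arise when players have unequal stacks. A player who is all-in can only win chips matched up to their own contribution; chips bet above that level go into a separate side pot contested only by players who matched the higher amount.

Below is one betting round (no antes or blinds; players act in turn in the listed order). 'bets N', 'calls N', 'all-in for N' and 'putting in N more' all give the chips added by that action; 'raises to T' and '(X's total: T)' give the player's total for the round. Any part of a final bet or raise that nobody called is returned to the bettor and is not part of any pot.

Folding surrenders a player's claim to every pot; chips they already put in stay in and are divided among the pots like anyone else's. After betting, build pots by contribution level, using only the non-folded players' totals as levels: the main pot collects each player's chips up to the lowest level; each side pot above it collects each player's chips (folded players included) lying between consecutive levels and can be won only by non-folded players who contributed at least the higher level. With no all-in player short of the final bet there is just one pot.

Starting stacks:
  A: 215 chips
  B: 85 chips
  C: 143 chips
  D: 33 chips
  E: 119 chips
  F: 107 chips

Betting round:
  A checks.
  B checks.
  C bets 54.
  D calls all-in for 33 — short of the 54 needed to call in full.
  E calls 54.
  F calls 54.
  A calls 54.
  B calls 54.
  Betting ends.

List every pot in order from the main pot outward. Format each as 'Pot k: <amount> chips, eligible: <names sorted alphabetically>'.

Pot 1: 198 chips, eligible: A, B, C, D, E, F
Pot 2: 105 chips, eligible: A, B, C, E, F

Derivation:
Contributions: A=54, B=54, C=54, D=33, E=54, F=54
Pot levels (distinct totals of non-folded players): 33, 54
Layer 1-33: 33 each from A, B, C, D, E, F = 33*6 = 198 chips; eligible A, B, C, D, E, F
Layer 34-54: 21 each from A, B, C, E, F = 21*5 = 105 chips; eligible A, B, C, E, F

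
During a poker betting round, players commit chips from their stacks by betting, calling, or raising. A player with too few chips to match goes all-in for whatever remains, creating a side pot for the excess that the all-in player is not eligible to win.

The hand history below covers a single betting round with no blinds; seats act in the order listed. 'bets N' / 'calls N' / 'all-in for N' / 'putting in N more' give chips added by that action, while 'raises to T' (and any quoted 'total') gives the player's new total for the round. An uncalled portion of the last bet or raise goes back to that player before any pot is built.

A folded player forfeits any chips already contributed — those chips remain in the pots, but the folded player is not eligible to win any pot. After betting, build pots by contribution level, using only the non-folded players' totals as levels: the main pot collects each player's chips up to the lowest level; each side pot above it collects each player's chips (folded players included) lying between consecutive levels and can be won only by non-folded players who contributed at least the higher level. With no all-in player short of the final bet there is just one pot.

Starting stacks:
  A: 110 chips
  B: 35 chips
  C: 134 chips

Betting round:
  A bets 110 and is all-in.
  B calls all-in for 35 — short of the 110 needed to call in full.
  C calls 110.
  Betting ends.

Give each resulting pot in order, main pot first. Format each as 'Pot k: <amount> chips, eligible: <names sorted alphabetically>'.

Contributions: A=110, B=35, C=110
Pot levels (distinct totals of non-folded players): 35, 110
Layer 1-35: 35 each from A, B, C = 35*3 = 105 chips; eligible A, B, C
Layer 36-110: 75 each from A, C = 75*2 = 150 chips; eligible A, C

Pot 1: 105 chips, eligible: A, B, C
Pot 2: 150 chips, eligible: A, C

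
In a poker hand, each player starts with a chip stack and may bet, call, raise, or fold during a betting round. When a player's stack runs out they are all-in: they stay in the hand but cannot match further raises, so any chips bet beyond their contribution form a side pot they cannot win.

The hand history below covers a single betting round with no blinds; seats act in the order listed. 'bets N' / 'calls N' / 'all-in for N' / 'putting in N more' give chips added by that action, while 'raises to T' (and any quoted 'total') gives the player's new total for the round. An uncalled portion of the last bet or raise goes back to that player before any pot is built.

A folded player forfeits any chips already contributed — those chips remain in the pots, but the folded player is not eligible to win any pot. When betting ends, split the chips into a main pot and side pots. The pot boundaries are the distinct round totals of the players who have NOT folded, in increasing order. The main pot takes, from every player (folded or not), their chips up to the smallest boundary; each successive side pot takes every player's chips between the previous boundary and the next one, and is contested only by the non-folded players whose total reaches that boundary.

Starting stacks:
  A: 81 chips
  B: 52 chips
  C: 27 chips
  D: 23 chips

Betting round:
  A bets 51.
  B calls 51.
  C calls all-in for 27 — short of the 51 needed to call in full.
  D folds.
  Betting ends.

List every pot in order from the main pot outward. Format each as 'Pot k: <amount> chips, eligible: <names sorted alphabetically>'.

Pot 1: 81 chips, eligible: A, B, C
Pot 2: 48 chips, eligible: A, B

Derivation:
Contributions: A=51, B=51, C=27
Folded: D
Pot levels (distinct totals of non-folded players): 27, 51
Layer 1-27: 27 each from A, B, C = 27*3 = 81 chips; eligible A, B, C
Layer 28-51: 24 each from A, B = 24*2 = 48 chips; eligible A, B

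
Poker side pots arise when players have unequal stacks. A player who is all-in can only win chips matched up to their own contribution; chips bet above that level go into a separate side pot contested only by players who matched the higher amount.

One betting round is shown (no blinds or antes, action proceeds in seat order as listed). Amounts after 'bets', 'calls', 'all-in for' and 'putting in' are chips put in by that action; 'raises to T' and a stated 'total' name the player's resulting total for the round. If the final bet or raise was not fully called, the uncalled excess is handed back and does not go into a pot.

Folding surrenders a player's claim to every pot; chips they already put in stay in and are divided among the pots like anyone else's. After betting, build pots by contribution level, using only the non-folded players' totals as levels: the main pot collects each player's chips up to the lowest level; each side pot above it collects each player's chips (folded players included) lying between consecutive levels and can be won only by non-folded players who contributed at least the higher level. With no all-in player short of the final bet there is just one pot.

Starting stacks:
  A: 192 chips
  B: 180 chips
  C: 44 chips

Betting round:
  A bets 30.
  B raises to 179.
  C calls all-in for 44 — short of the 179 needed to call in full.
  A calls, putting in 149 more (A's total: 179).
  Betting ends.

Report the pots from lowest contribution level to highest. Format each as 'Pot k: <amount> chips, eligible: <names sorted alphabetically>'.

Pot 1: 132 chips, eligible: A, B, C
Pot 2: 270 chips, eligible: A, B

Derivation:
Contributions: A=179, B=179, C=44
Pot levels (distinct totals of non-folded players): 44, 179
Layer 1-44: 44 each from A, B, C = 44*3 = 132 chips; eligible A, B, C
Layer 45-179: 135 each from A, B = 135*2 = 270 chips; eligible A, B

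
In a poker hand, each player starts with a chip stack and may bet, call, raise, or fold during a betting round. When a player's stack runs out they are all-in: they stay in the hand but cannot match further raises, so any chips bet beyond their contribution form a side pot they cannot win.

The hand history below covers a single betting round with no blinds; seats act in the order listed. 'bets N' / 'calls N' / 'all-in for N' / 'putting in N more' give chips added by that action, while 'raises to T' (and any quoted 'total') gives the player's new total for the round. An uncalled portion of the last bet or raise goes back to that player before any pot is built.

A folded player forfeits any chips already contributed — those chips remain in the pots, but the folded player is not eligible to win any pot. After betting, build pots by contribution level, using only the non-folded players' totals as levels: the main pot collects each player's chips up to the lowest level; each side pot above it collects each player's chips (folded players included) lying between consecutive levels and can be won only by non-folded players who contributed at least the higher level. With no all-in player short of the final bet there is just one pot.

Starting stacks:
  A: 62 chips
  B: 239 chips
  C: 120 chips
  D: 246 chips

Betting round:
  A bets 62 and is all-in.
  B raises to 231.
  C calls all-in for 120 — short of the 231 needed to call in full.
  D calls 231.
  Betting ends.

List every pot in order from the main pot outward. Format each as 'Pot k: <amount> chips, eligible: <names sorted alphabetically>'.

Pot 1: 248 chips, eligible: A, B, C, D
Pot 2: 174 chips, eligible: B, C, D
Pot 3: 222 chips, eligible: B, D

Derivation:
Contributions: A=62, B=231, C=120, D=231
Pot levels (distinct totals of non-folded players): 62, 120, 231
Layer 1-62: 62 each from A, B, C, D = 62*4 = 248 chips; eligible A, B, C, D
Layer 63-120: 58 each from B, C, D = 58*3 = 174 chips; eligible B, C, D
Layer 121-231: 111 each from B, D = 111*2 = 222 chips; eligible B, D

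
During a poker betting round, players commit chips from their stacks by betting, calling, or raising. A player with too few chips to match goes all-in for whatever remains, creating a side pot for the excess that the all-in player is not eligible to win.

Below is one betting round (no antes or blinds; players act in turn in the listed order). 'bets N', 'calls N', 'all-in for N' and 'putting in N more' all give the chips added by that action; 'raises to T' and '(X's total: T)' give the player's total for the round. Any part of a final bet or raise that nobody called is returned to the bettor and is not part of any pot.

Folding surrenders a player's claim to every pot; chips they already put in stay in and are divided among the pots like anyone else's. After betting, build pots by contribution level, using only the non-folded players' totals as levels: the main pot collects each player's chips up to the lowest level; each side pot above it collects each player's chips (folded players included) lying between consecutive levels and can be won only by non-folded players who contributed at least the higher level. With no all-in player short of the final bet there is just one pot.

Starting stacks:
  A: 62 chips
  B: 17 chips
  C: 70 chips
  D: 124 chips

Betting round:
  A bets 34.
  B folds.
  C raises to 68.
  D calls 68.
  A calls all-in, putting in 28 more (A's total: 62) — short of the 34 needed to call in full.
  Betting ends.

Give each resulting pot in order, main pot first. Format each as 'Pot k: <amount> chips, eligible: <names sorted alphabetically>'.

Pot 1: 186 chips, eligible: A, C, D
Pot 2: 12 chips, eligible: C, D

Derivation:
Contributions: A=62, C=68, D=68
Folded: B
Pot levels (distinct totals of non-folded players): 62, 68
Layer 1-62: 62 each from A, C, D = 62*3 = 186 chips; eligible A, C, D
Layer 63-68: 6 each from C, D = 6*2 = 12 chips; eligible C, D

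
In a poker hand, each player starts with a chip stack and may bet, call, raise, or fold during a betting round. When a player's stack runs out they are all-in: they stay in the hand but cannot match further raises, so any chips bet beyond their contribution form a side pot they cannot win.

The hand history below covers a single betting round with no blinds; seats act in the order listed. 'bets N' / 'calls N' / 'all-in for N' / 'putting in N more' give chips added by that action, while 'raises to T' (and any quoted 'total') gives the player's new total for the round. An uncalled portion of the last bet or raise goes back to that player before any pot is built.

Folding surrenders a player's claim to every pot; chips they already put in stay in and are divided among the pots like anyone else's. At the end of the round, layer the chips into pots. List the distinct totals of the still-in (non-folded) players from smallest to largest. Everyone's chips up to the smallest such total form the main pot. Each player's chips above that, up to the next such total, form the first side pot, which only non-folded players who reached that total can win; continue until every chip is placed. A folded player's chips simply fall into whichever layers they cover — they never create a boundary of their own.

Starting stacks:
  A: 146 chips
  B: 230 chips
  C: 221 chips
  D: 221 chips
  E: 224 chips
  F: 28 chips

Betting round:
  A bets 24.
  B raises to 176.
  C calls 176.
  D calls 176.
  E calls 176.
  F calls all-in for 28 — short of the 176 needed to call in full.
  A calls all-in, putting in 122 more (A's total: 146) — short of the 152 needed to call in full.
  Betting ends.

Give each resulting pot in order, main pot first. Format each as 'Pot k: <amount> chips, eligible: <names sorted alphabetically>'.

Contributions: A=146, B=176, C=176, D=176, E=176, F=28
Pot levels (distinct totals of non-folded players): 28, 146, 176
Layer 1-28: 28 each from A, B, C, D, E, F = 28*6 = 168 chips; eligible A, B, C, D, E, F
Layer 29-146: 118 each from A, B, C, D, E = 118*5 = 590 chips; eligible A, B, C, D, E
Layer 147-176: 30 each from B, C, D, E = 30*4 = 120 chips; eligible B, C, D, E

Pot 1: 168 chips, eligible: A, B, C, D, E, F
Pot 2: 590 chips, eligible: A, B, C, D, E
Pot 3: 120 chips, eligible: B, C, D, E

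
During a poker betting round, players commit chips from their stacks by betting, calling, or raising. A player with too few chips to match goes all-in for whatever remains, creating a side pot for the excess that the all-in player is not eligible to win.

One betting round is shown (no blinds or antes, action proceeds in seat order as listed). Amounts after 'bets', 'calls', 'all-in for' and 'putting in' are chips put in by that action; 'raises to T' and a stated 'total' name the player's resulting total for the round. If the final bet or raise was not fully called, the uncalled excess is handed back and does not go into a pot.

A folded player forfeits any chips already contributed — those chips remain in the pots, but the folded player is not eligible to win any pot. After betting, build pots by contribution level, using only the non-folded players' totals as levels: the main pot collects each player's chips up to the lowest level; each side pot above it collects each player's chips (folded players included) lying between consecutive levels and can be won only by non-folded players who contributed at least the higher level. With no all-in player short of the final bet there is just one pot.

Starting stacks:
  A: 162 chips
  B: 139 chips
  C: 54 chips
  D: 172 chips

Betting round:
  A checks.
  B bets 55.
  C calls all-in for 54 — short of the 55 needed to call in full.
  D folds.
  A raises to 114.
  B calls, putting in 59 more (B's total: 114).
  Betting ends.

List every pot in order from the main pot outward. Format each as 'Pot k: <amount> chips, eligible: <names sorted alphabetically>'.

Contributions: A=114, B=114, C=54
Folded: D
Pot levels (distinct totals of non-folded players): 54, 114
Layer 1-54: 54 each from A, B, C = 54*3 = 162 chips; eligible A, B, C
Layer 55-114: 60 each from A, B = 60*2 = 120 chips; eligible A, B

Pot 1: 162 chips, eligible: A, B, C
Pot 2: 120 chips, eligible: A, B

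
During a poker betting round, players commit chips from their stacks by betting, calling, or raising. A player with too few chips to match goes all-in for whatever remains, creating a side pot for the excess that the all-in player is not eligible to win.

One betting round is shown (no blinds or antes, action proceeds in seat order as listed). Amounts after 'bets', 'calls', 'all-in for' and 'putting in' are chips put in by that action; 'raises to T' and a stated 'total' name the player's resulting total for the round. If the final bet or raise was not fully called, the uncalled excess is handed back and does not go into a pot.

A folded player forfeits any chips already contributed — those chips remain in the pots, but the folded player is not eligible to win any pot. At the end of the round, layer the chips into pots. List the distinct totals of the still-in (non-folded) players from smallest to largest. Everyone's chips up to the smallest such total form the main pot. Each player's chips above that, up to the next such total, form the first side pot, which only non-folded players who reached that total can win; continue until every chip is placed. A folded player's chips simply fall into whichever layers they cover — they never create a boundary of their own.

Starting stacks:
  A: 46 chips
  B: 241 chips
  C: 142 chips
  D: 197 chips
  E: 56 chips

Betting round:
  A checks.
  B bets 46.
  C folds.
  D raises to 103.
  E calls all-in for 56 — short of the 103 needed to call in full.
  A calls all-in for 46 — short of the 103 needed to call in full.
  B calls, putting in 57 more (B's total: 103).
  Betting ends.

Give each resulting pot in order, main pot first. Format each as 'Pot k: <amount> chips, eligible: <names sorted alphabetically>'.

Contributions: A=46, B=103, D=103, E=56
Folded: C
Pot levels (distinct totals of non-folded players): 46, 56, 103
Layer 1-46: 46 each from A, B, D, E = 46*4 = 184 chips; eligible A, B, D, E
Layer 47-56: 10 each from B, D, E = 10*3 = 30 chips; eligible B, D, E
Layer 57-103: 47 each from B, D = 47*2 = 94 chips; eligible B, D

Pot 1: 184 chips, eligible: A, B, D, E
Pot 2: 30 chips, eligible: B, D, E
Pot 3: 94 chips, eligible: B, D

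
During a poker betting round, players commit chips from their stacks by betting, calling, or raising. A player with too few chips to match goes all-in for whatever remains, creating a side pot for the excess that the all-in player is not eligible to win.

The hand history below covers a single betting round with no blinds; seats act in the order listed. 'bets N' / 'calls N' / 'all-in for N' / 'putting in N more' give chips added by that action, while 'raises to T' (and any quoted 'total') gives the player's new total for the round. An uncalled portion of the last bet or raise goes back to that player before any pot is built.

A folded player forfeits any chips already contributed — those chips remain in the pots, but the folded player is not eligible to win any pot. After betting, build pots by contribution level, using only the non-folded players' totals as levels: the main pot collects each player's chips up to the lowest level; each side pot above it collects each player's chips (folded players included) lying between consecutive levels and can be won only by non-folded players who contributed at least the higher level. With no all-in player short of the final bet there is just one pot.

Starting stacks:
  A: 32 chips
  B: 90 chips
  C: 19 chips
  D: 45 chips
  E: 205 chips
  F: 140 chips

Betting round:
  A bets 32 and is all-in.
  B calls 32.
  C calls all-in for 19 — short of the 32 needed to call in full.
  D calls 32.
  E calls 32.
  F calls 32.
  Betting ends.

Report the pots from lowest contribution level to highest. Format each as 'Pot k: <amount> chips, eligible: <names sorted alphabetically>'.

Pot 1: 114 chips, eligible: A, B, C, D, E, F
Pot 2: 65 chips, eligible: A, B, D, E, F

Derivation:
Contributions: A=32, B=32, C=19, D=32, E=32, F=32
Pot levels (distinct totals of non-folded players): 19, 32
Layer 1-19: 19 each from A, B, C, D, E, F = 19*6 = 114 chips; eligible A, B, C, D, E, F
Layer 20-32: 13 each from A, B, D, E, F = 13*5 = 65 chips; eligible A, B, D, E, F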